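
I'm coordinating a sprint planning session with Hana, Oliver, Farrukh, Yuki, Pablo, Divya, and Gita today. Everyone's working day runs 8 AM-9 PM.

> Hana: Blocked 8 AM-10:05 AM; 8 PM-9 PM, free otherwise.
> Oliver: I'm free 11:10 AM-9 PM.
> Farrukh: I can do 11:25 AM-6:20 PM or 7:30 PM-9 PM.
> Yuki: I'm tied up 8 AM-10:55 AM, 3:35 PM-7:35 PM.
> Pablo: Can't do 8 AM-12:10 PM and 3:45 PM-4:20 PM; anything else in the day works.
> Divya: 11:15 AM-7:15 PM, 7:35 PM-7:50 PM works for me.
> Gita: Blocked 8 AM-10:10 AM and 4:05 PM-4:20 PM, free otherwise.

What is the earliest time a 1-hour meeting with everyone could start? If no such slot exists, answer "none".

12:10

Hana free: 10:05-20:00 (invert busy blocks within the working day).
Oliver free: 11:10-21:00.
Farrukh free: 11:25-18:20, 19:30-21:00.
Yuki free: 10:55-15:35, 19:35-21:00 (invert busy blocks within the working day).
Pablo free: 12:10-15:45, 16:20-21:00 (invert busy blocks within the working day).
Divya free: 11:15-19:15, 19:35-19:50.
Gita free: 10:10-16:05, 16:20-21:00 (invert busy blocks within the working day).
Hana ∩ Oliver: 11:10-20:00.
Hana ∩ Oliver ∩ Farrukh: 11:25-18:20, 19:30-20:00.
Hana ∩ Oliver ∩ Farrukh ∩ Yuki: 11:25-15:35, 19:35-20:00.
Hana ∩ Oliver ∩ Farrukh ∩ Yuki ∩ Pablo: 12:10-15:35, 19:35-20:00.
Hana ∩ Oliver ∩ Farrukh ∩ Yuki ∩ Pablo ∩ Divya: 12:10-15:35, 19:35-19:50.
Hana ∩ Oliver ∩ Farrukh ∩ Yuki ∩ Pablo ∩ Divya ∩ Gita: 12:10-15:35, 19:35-19:50.
The first common window of at least 60 minutes is 12:10-15:35, so the earliest start is 12:10.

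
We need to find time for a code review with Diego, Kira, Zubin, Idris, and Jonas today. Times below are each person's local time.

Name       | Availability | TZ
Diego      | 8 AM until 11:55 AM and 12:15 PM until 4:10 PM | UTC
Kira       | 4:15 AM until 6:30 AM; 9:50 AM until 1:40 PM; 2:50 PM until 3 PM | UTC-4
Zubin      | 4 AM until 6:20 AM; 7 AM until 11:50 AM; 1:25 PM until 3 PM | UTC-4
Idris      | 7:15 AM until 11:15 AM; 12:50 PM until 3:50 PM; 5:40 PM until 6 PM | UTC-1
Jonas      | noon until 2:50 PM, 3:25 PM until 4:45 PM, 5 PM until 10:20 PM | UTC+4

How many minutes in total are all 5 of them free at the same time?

245

Diego in UTC: 08:00-11:55, 12:15-16:10.
Kira in UTC: 08:15-10:30, 13:50-17:40, 18:50-19:00 (add 4h to convert from UTC-4).
Zubin in UTC: 08:00-10:20, 11:00-15:50, 17:25-19:00 (add 4h to convert from UTC-4).
Idris in UTC: 08:15-12:15, 13:50-16:50, 18:40-19:00 (add 1h to convert from UTC-1).
Jonas in UTC: 08:00-10:50, 11:25-12:45, 13:00-18:20 (subtract 4h to convert from UTC+4).
Diego ∩ Kira: 08:15-10:30, 13:50-16:10.
Diego ∩ Kira ∩ Zubin: 08:15-10:20, 13:50-15:50.
Diego ∩ Kira ∩ Zubin ∩ Idris: 08:15-10:20, 13:50-15:50.
Diego ∩ Kira ∩ Zubin ∩ Idris ∩ Jonas: 08:15-10:20, 13:50-15:50.
Summing the common windows: 125 + 120 = 245 minutes.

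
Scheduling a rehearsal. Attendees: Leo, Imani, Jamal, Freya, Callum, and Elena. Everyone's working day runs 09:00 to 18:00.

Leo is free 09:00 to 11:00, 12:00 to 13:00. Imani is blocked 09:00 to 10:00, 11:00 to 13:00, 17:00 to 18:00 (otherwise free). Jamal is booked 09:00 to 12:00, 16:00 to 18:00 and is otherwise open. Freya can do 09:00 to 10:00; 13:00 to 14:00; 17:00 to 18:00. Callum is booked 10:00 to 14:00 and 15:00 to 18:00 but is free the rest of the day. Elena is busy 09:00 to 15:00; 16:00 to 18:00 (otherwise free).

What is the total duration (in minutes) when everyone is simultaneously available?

0

Leo free: 09:00-11:00, 12:00-13:00.
Imani free: 10:00-11:00, 13:00-17:00 (invert busy blocks within the working day).
Jamal free: 12:00-16:00 (invert busy blocks within the working day).
Freya free: 09:00-10:00, 13:00-14:00, 17:00-18:00.
Callum free: 09:00-10:00, 14:00-15:00 (invert busy blocks within the working day).
Elena free: 15:00-16:00 (invert busy blocks within the working day).
Leo ∩ Imani: 10:00-11:00.
Leo ∩ Imani ∩ Jamal: ∅.
Leo ∩ Imani ∩ Jamal ∩ Freya: ∅.
Leo ∩ Imani ∩ Jamal ∩ Freya ∩ Callum: ∅.
Leo ∩ Imani ∩ Jamal ∩ Freya ∩ Callum ∩ Elena: ∅.
There is no time when everyone is free.
There is no common window, so the total is 0 minutes.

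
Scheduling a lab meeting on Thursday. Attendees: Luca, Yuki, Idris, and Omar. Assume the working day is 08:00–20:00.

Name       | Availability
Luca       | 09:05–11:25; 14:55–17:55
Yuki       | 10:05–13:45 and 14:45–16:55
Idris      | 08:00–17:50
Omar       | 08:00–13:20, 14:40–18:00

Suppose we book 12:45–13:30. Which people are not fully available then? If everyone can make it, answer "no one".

Luca: not fully free for 12:45-13:30. Yuki: free for 12:45-13:30. Idris: free for 12:45-13:30. Omar: not fully free for 12:45-13:30.

Luca, Omar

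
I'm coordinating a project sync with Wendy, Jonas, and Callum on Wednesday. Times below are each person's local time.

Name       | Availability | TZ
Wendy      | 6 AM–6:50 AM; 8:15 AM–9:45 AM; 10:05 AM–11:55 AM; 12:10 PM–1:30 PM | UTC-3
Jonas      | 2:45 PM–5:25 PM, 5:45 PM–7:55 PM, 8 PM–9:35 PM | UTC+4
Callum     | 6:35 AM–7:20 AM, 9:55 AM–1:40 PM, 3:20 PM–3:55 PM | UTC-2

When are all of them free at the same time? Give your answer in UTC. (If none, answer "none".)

11:55-12:45, 13:05-13:25, 13:45-14:55, 15:10-15:40

Wendy in UTC: 09:00-09:50, 11:15-12:45, 13:05-14:55, 15:10-16:30 (add 3h to convert from UTC-3).
Jonas in UTC: 10:45-13:25, 13:45-15:55, 16:00-17:35 (subtract 4h to convert from UTC+4).
Callum in UTC: 08:35-09:20, 11:55-15:40, 17:20-17:55 (add 2h to convert from UTC-2).
Wendy ∩ Jonas: 11:15-12:45, 13:05-13:25, 13:45-14:55, 15:10-15:55, 16:00-16:30.
Wendy ∩ Jonas ∩ Callum: 11:55-12:45, 13:05-13:25, 13:45-14:55, 15:10-15:40.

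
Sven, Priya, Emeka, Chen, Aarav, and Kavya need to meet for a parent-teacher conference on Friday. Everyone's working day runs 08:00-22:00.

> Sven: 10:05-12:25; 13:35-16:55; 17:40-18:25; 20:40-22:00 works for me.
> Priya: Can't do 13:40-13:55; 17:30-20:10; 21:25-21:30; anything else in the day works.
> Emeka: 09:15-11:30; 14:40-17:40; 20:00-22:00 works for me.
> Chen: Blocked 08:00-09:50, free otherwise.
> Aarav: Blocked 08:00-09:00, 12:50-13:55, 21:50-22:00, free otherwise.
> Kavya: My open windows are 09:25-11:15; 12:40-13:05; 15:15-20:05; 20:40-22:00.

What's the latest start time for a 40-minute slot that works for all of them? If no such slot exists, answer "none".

Sven free: 10:05-12:25, 13:35-16:55, 17:40-18:25, 20:40-22:00.
Priya free: 08:00-13:40, 13:55-17:30, 20:10-21:25, 21:30-22:00 (invert busy blocks within the working day).
Emeka free: 09:15-11:30, 14:40-17:40, 20:00-22:00.
Chen free: 09:50-22:00 (invert busy blocks within the working day).
Aarav free: 09:00-12:50, 13:55-21:50 (invert busy blocks within the working day).
Kavya free: 09:25-11:15, 12:40-13:05, 15:15-20:05, 20:40-22:00.
Sven ∩ Priya: 10:05-12:25, 13:35-13:40, 13:55-16:55, 20:40-21:25, 21:30-22:00.
Sven ∩ Priya ∩ Emeka: 10:05-11:30, 14:40-16:55, 20:40-21:25, 21:30-22:00.
Sven ∩ Priya ∩ Emeka ∩ Chen: 10:05-11:30, 14:40-16:55, 20:40-21:25, 21:30-22:00.
Sven ∩ Priya ∩ Emeka ∩ Chen ∩ Aarav: 10:05-11:30, 14:40-16:55, 20:40-21:25, 21:30-21:50.
Sven ∩ Priya ∩ Emeka ∩ Chen ∩ Aarav ∩ Kavya: 10:05-11:15, 15:15-16:55, 20:40-21:25, 21:30-21:50.
So the common availability across everyone is 10:05-11:15, 15:15-16:55, 20:40-21:25, 21:30-21:50.
The last common window of at least 40 minutes is 20:40-21:25; a 40-minute meeting can start as late as 20:45 and still end by 21:25.

20:45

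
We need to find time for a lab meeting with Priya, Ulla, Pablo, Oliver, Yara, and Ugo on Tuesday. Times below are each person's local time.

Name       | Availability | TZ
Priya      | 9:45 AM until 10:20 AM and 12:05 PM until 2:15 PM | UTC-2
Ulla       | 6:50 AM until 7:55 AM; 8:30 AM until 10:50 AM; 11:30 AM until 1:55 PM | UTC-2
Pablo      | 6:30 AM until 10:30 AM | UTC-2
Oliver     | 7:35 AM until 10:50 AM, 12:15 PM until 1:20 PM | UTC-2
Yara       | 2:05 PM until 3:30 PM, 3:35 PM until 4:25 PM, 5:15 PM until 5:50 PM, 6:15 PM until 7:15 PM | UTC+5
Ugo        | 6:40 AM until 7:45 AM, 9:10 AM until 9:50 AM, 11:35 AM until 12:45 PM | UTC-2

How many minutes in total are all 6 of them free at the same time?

Priya in UTC: 11:45-12:20, 14:05-16:15 (add 2h to convert from UTC-2).
Ulla in UTC: 08:50-09:55, 10:30-12:50, 13:30-15:55 (add 2h to convert from UTC-2).
Pablo in UTC: 08:30-12:30 (add 2h to convert from UTC-2).
Oliver in UTC: 09:35-12:50, 14:15-15:20 (add 2h to convert from UTC-2).
Yara in UTC: 09:05-10:30, 10:35-11:25, 12:15-12:50, 13:15-14:15 (subtract 5h to convert from UTC+5).
Ugo in UTC: 08:40-09:45, 11:10-11:50, 13:35-14:45 (add 2h to convert from UTC-2).
Priya ∩ Ulla: 11:45-12:20, 14:05-15:55.
Priya ∩ Ulla ∩ Pablo: 11:45-12:20.
Priya ∩ Ulla ∩ Pablo ∩ Oliver: 11:45-12:20.
Priya ∩ Ulla ∩ Pablo ∩ Oliver ∩ Yara: 12:15-12:20.
Priya ∩ Ulla ∩ Pablo ∩ Oliver ∩ Yara ∩ Ugo: ∅.
There is no time when everyone is free.
There is no common window, so the total is 0 minutes.

0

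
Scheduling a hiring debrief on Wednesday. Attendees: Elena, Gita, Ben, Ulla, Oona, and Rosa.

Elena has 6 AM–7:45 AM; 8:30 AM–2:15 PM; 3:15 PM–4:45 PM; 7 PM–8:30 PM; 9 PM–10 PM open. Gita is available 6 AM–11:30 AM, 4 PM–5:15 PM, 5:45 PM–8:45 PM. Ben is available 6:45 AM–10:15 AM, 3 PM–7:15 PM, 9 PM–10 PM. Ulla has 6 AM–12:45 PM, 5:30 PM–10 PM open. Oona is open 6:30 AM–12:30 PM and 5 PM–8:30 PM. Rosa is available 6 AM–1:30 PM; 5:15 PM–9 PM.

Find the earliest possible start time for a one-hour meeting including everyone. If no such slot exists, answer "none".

Elena ∩ Gita: 06:00-07:45, 08:30-11:30, 16:00-16:45, 19:00-20:30.
Elena ∩ Gita ∩ Ben: 06:45-07:45, 08:30-10:15, 16:00-16:45, 19:00-19:15.
Elena ∩ Gita ∩ Ben ∩ Ulla: 06:45-07:45, 08:30-10:15, 19:00-19:15.
Elena ∩ Gita ∩ Ben ∩ Ulla ∩ Oona: 06:45-07:45, 08:30-10:15, 19:00-19:15.
Elena ∩ Gita ∩ Ben ∩ Ulla ∩ Oona ∩ Rosa: 06:45-07:45, 08:30-10:15, 19:00-19:15.
The first common window of at least 60 minutes is 06:45-07:45, so the earliest start is 06:45.

06:45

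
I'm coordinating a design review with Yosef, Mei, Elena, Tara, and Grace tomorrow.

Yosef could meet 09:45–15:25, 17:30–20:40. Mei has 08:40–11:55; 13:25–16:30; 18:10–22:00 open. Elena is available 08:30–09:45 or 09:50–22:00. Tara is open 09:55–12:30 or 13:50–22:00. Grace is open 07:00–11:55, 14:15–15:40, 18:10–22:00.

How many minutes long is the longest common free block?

Yosef ∩ Mei: 09:45-11:55, 13:25-15:25, 18:10-20:40.
Yosef ∩ Mei ∩ Elena: 09:50-11:55, 13:25-15:25, 18:10-20:40.
Yosef ∩ Mei ∩ Elena ∩ Tara: 09:55-11:55, 13:50-15:25, 18:10-20:40.
Yosef ∩ Mei ∩ Elena ∩ Tara ∩ Grace: 09:55-11:55, 14:15-15:25, 18:10-20:40.
Those are the intersection windows.
The longest is 18:10-20:40 at 150 minutes.

150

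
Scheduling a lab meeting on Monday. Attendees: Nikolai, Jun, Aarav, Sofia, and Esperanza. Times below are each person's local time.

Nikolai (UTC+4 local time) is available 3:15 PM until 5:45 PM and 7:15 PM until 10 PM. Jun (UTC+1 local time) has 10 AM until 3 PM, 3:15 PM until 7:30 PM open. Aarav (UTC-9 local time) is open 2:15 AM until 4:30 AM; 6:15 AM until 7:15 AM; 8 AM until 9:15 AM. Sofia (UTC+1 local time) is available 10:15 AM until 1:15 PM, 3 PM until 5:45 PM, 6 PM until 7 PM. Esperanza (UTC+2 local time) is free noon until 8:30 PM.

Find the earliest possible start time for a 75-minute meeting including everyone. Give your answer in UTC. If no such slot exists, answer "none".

Nikolai in UTC: 11:15-13:45, 15:15-18:00 (subtract 4h to convert from UTC+4).
Jun in UTC: 09:00-14:00, 14:15-18:30 (subtract 1h to convert from UTC+1).
Aarav in UTC: 11:15-13:30, 15:15-16:15, 17:00-18:15 (add 9h to convert from UTC-9).
Sofia in UTC: 09:15-12:15, 14:00-16:45, 17:00-18:00 (subtract 1h to convert from UTC+1).
Esperanza in UTC: 10:00-18:30 (subtract 2h to convert from UTC+2).
Nikolai ∩ Jun: 11:15-13:45, 15:15-18:00.
Nikolai ∩ Jun ∩ Aarav: 11:15-13:30, 15:15-16:15, 17:00-18:00.
Nikolai ∩ Jun ∩ Aarav ∩ Sofia: 11:15-12:15, 15:15-16:15, 17:00-18:00.
Nikolai ∩ Jun ∩ Aarav ∩ Sofia ∩ Esperanza: 11:15-12:15, 15:15-16:15, 17:00-18:00.
No common window is at least 75 minutes long.

none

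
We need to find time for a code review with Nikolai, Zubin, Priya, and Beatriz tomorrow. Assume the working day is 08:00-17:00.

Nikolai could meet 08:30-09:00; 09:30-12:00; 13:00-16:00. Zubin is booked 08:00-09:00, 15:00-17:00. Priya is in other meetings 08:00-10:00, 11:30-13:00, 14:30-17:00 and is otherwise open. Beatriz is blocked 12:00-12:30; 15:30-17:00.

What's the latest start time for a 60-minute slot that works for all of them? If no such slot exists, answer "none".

13:30

Nikolai free: 08:30-09:00, 09:30-12:00, 13:00-16:00.
Zubin free: 09:00-15:00 (invert busy blocks within the working day).
Priya free: 10:00-11:30, 13:00-14:30 (invert busy blocks within the working day).
Beatriz free: 08:00-12:00, 12:30-15:30 (invert busy blocks within the working day).
Nikolai ∩ Zubin: 09:30-12:00, 13:00-15:00.
Nikolai ∩ Zubin ∩ Priya: 10:00-11:30, 13:00-14:30.
Nikolai ∩ Zubin ∩ Priya ∩ Beatriz: 10:00-11:30, 13:00-14:30.
So the common availability across everyone is 10:00-11:30, 13:00-14:30.
The last common window of at least 60 minutes is 13:00-14:30; a 60-minute meeting can start as late as 13:30 and still end by 14:30.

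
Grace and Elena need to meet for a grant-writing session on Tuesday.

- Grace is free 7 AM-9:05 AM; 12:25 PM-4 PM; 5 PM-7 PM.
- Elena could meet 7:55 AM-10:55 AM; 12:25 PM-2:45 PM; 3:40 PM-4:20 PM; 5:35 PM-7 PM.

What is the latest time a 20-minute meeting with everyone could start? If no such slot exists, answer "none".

Grace ∩ Elena: 07:55-09:05, 12:25-14:45, 15:40-16:00, 17:35-19:00.
Those are the intersection windows.
The last common window of at least 20 minutes is 17:35-19:00; a 20-minute meeting can start as late as 18:40 and still end by 19:00.

18:40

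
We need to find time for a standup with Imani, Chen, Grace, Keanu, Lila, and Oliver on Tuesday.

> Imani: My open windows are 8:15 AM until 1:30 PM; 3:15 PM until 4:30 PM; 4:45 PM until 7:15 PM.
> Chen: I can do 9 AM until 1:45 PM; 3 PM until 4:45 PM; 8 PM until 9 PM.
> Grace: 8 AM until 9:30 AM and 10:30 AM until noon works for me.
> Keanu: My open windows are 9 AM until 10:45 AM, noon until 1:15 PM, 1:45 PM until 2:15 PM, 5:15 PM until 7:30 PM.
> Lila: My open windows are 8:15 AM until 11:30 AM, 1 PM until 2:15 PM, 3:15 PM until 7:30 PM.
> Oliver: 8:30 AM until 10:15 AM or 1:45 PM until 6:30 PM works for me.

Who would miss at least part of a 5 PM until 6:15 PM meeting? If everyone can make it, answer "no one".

Chen, Grace, Keanu

Imani: free for 17:00-18:15. Chen: not fully free for 17:00-18:15. Grace: not fully free for 17:00-18:15. Keanu: not fully free for 17:00-18:15. Lila: free for 17:00-18:15. Oliver: free for 17:00-18:15.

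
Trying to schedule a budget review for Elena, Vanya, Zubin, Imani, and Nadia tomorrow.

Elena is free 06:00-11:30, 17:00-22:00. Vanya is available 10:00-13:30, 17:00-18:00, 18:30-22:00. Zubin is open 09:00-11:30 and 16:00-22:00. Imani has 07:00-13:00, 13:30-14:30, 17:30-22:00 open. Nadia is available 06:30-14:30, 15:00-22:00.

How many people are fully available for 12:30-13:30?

Vanya and Nadia can make the full 12:30-13:30 slot — that's 2.

2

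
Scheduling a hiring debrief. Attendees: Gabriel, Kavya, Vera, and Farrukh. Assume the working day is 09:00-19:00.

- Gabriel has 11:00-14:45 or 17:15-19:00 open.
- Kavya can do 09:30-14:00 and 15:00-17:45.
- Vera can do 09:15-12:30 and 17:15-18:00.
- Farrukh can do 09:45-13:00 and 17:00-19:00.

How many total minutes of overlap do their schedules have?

120

Gabriel ∩ Kavya: 11:00-14:00, 17:15-17:45.
Gabriel ∩ Kavya ∩ Vera: 11:00-12:30, 17:15-17:45.
Gabriel ∩ Kavya ∩ Vera ∩ Farrukh: 11:00-12:30, 17:15-17:45.
Summing the common windows: 90 + 30 = 120 minutes.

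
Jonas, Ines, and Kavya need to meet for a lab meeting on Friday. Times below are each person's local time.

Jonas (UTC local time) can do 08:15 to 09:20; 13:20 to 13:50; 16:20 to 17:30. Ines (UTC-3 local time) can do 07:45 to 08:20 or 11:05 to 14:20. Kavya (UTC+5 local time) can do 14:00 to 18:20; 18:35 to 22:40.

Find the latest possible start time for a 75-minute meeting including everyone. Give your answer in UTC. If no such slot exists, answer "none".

none

Jonas in UTC: 08:15-09:20, 13:20-13:50, 16:20-17:30.
Ines in UTC: 10:45-11:20, 14:05-17:20 (add 3h to convert from UTC-3).
Kavya in UTC: 09:00-13:20, 13:35-17:40 (subtract 5h to convert from UTC+5).
Jonas ∩ Ines: 16:20-17:20.
Jonas ∩ Ines ∩ Kavya: 16:20-17:20.
No common window is at least 75 minutes long.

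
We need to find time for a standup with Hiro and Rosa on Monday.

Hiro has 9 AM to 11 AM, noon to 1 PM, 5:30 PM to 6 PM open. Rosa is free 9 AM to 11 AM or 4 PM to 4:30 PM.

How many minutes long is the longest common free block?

120

Hiro ∩ Rosa: 09:00-11:00.
The longest is 09:00-11:00 at 120 minutes.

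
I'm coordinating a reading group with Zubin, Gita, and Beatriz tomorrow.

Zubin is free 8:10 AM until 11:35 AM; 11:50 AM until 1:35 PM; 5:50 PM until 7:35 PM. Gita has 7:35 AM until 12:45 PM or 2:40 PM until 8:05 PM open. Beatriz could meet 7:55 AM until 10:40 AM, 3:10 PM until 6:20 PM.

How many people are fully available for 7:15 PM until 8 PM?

1

Gita can make the full 19:15-20:00 slot — that's 1.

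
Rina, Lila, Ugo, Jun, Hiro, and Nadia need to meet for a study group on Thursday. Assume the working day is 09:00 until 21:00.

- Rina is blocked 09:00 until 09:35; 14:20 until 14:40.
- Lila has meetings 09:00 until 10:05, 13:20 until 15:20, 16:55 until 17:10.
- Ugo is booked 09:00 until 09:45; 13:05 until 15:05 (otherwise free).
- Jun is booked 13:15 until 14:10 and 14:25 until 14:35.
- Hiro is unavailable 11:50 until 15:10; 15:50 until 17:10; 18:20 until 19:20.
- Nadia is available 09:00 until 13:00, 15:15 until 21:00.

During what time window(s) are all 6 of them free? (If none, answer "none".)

10:05-11:50, 15:20-15:50, 17:10-18:20, 19:20-21:00

Rina free: 09:35-14:20, 14:40-21:00 (invert busy blocks within the working day).
Lila free: 10:05-13:20, 15:20-16:55, 17:10-21:00 (invert busy blocks within the working day).
Ugo free: 09:45-13:05, 15:05-21:00 (invert busy blocks within the working day).
Jun free: 09:00-13:15, 14:10-14:25, 14:35-21:00 (invert busy blocks within the working day).
Hiro free: 09:00-11:50, 15:10-15:50, 17:10-18:20, 19:20-21:00 (invert busy blocks within the working day).
Nadia free: 09:00-13:00, 15:15-21:00.
Rina ∩ Lila: 10:05-13:20, 15:20-16:55, 17:10-21:00.
Rina ∩ Lila ∩ Ugo: 10:05-13:05, 15:20-16:55, 17:10-21:00.
Rina ∩ Lila ∩ Ugo ∩ Jun: 10:05-13:05, 15:20-16:55, 17:10-21:00.
Rina ∩ Lila ∩ Ugo ∩ Jun ∩ Hiro: 10:05-11:50, 15:20-15:50, 17:10-18:20, 19:20-21:00.
Rina ∩ Lila ∩ Ugo ∩ Jun ∩ Hiro ∩ Nadia: 10:05-11:50, 15:20-15:50, 17:10-18:20, 19:20-21:00.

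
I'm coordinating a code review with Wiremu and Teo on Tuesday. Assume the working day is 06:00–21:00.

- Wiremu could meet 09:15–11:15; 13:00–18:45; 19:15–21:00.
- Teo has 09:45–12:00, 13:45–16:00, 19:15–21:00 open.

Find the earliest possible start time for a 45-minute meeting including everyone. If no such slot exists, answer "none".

09:45

Wiremu ∩ Teo: 09:45-11:15, 13:45-16:00, 19:15-21:00.
The first common window of at least 45 minutes is 09:45-11:15, so the earliest start is 09:45.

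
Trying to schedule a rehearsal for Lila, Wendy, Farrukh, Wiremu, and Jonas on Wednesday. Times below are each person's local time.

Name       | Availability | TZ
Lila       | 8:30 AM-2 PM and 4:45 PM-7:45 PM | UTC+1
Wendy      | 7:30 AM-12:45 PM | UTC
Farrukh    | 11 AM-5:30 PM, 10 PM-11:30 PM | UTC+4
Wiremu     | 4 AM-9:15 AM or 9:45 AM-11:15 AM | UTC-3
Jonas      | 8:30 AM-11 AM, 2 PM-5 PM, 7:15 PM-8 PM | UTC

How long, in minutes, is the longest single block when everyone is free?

Lila in UTC: 07:30-13:00, 15:45-18:45 (subtract 1h to convert from UTC+1).
Wendy in UTC: 07:30-12:45.
Farrukh in UTC: 07:00-13:30, 18:00-19:30 (subtract 4h to convert from UTC+4).
Wiremu in UTC: 07:00-12:15, 12:45-14:15 (add 3h to convert from UTC-3).
Jonas in UTC: 08:30-11:00, 14:00-17:00, 19:15-20:00.
Lila ∩ Wendy: 07:30-12:45.
Lila ∩ Wendy ∩ Farrukh: 07:30-12:45.
Lila ∩ Wendy ∩ Farrukh ∩ Wiremu: 07:30-12:15.
Lila ∩ Wendy ∩ Farrukh ∩ Wiremu ∩ Jonas: 08:30-11:00.
The longest is 08:30-11:00 at 150 minutes.

150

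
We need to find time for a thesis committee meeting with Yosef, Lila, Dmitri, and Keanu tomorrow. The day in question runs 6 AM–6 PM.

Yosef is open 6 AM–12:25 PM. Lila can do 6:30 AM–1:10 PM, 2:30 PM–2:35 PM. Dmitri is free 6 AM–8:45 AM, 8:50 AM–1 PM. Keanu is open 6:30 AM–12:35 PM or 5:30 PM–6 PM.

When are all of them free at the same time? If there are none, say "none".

06:30-08:45, 08:50-12:25

Yosef ∩ Lila: 06:30-12:25.
Yosef ∩ Lila ∩ Dmitri: 06:30-08:45, 08:50-12:25.
Yosef ∩ Lila ∩ Dmitri ∩ Keanu: 06:30-08:45, 08:50-12:25.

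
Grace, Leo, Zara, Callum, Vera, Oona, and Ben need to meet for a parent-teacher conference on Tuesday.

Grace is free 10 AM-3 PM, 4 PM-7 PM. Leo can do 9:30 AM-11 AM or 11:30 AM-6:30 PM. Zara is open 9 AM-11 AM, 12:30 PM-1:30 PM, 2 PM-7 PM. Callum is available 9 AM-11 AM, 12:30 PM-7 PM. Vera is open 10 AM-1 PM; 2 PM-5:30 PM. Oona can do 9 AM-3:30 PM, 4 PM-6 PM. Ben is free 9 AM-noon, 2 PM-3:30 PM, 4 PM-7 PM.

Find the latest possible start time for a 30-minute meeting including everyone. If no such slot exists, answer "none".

Grace ∩ Leo: 10:00-11:00, 11:30-15:00, 16:00-18:30.
Grace ∩ Leo ∩ Zara: 10:00-11:00, 12:30-13:30, 14:00-15:00, 16:00-18:30.
Grace ∩ Leo ∩ Zara ∩ Callum: 10:00-11:00, 12:30-13:30, 14:00-15:00, 16:00-18:30.
Grace ∩ Leo ∩ Zara ∩ Callum ∩ Vera: 10:00-11:00, 12:30-13:00, 14:00-15:00, 16:00-17:30.
Grace ∩ Leo ∩ Zara ∩ Callum ∩ Vera ∩ Oona: 10:00-11:00, 12:30-13:00, 14:00-15:00, 16:00-17:30.
Grace ∩ Leo ∩ Zara ∩ Callum ∩ Vera ∩ Oona ∩ Ben: 10:00-11:00, 14:00-15:00, 16:00-17:30.
So the common availability across everyone is 10:00-11:00, 14:00-15:00, 16:00-17:30.
The last common window of at least 30 minutes is 16:00-17:30; a 30-minute meeting can start as late as 17:00 and still end by 17:30.

17:00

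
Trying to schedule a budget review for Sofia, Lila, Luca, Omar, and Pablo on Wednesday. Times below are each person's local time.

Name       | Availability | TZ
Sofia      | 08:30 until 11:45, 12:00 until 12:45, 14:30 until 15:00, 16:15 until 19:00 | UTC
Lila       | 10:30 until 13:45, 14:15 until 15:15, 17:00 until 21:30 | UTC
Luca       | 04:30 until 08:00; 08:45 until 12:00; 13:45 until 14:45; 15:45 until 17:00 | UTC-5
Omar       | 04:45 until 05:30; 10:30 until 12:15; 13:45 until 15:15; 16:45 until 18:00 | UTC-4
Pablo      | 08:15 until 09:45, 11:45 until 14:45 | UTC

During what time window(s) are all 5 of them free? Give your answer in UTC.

Sofia in UTC: 08:30-11:45, 12:00-12:45, 14:30-15:00, 16:15-19:00.
Lila in UTC: 10:30-13:45, 14:15-15:15, 17:00-21:30.
Luca in UTC: 09:30-13:00, 13:45-17:00, 18:45-19:45, 20:45-22:00 (add 5h to convert from UTC-5).
Omar in UTC: 08:45-09:30, 14:30-16:15, 17:45-19:15, 20:45-22:00 (add 4h to convert from UTC-4).
Pablo in UTC: 08:15-09:45, 11:45-14:45.
Sofia ∩ Lila: 10:30-11:45, 12:00-12:45, 14:30-15:00, 17:00-19:00.
Sofia ∩ Lila ∩ Luca: 10:30-11:45, 12:00-12:45, 14:30-15:00, 18:45-19:00.
Sofia ∩ Lila ∩ Luca ∩ Omar: 14:30-15:00, 18:45-19:00.
Sofia ∩ Lila ∩ Luca ∩ Omar ∩ Pablo: 14:30-14:45.

14:30-14:45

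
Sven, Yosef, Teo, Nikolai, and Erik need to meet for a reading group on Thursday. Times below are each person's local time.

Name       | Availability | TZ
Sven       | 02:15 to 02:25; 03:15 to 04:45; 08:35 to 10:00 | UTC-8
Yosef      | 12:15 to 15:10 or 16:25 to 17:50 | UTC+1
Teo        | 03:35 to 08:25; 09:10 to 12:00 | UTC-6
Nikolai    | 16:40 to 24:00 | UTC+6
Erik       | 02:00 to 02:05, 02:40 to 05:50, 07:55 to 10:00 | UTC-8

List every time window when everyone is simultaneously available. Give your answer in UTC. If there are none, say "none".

11:15-12:45, 16:35-16:50

Sven in UTC: 10:15-10:25, 11:15-12:45, 16:35-18:00 (add 8h to convert from UTC-8).
Yosef in UTC: 11:15-14:10, 15:25-16:50 (subtract 1h to convert from UTC+1).
Teo in UTC: 09:35-14:25, 15:10-18:00 (add 6h to convert from UTC-6).
Nikolai in UTC: 10:40-18:00 (subtract 6h to convert from UTC+6).
Erik in UTC: 10:00-10:05, 10:40-13:50, 15:55-18:00 (add 8h to convert from UTC-8).
Sven ∩ Yosef: 11:15-12:45, 16:35-16:50.
Sven ∩ Yosef ∩ Teo: 11:15-12:45, 16:35-16:50.
Sven ∩ Yosef ∩ Teo ∩ Nikolai: 11:15-12:45, 16:35-16:50.
Sven ∩ Yosef ∩ Teo ∩ Nikolai ∩ Erik: 11:15-12:45, 16:35-16:50.
So the common availability across everyone is 11:15-12:45, 16:35-16:50.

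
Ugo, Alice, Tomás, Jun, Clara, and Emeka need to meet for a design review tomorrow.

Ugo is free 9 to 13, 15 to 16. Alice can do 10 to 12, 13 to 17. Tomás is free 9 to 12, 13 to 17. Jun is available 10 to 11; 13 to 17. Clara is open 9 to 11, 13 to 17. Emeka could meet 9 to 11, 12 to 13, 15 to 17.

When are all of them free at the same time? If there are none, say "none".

10:00-11:00, 15:00-16:00

Ugo ∩ Alice: 10:00-12:00, 15:00-16:00.
Ugo ∩ Alice ∩ Tomás: 10:00-12:00, 15:00-16:00.
Ugo ∩ Alice ∩ Tomás ∩ Jun: 10:00-11:00, 15:00-16:00.
Ugo ∩ Alice ∩ Tomás ∩ Jun ∩ Clara: 10:00-11:00, 15:00-16:00.
Ugo ∩ Alice ∩ Tomás ∩ Jun ∩ Clara ∩ Emeka: 10:00-11:00, 15:00-16:00.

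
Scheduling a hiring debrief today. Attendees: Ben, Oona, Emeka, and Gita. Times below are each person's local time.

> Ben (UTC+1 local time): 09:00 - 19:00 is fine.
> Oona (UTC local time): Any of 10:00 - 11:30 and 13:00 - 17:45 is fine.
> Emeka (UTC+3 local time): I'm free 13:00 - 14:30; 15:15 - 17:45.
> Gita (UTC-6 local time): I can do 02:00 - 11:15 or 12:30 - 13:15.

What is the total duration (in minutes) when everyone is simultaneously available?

Ben in UTC: 08:00-18:00 (subtract 1h to convert from UTC+1).
Oona in UTC: 10:00-11:30, 13:00-17:45.
Emeka in UTC: 10:00-11:30, 12:15-14:45 (subtract 3h to convert from UTC+3).
Gita in UTC: 08:00-17:15, 18:30-19:15 (add 6h to convert from UTC-6).
Ben ∩ Oona: 10:00-11:30, 13:00-17:45.
Ben ∩ Oona ∩ Emeka: 10:00-11:30, 13:00-14:45.
Ben ∩ Oona ∩ Emeka ∩ Gita: 10:00-11:30, 13:00-14:45.
Summing the common windows: 90 + 105 = 195 minutes.

195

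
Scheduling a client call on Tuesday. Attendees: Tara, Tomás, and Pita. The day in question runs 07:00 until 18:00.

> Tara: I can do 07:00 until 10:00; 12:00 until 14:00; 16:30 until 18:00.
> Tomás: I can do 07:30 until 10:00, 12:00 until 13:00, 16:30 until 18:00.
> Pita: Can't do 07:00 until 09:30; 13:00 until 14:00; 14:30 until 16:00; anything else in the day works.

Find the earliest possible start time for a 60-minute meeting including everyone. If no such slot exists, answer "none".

Tara free: 07:00-10:00, 12:00-14:00, 16:30-18:00.
Tomás free: 07:30-10:00, 12:00-13:00, 16:30-18:00.
Pita free: 09:30-13:00, 14:00-14:30, 16:00-18:00 (invert busy blocks within the working day).
Tara ∩ Tomás: 07:30-10:00, 12:00-13:00, 16:30-18:00.
Tara ∩ Tomás ∩ Pita: 09:30-10:00, 12:00-13:00, 16:30-18:00.
The first common window of at least 60 minutes is 12:00-13:00, so the earliest start is 12:00.

12:00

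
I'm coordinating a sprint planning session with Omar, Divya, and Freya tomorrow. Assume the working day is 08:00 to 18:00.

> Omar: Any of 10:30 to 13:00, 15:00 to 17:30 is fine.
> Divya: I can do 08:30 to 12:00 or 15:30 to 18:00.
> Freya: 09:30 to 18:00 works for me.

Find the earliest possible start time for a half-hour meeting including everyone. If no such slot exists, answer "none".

10:30

Omar ∩ Divya: 10:30-12:00, 15:30-17:30.
Omar ∩ Divya ∩ Freya: 10:30-12:00, 15:30-17:30.
The first common window of at least 30 minutes is 10:30-12:00, so the earliest start is 10:30.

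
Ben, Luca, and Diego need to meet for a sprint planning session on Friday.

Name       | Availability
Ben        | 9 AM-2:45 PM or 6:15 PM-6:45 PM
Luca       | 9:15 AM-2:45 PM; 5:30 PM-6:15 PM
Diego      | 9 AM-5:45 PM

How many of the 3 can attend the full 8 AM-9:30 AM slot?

nobody can make the full 08:00-09:30 slot — that's 0.

0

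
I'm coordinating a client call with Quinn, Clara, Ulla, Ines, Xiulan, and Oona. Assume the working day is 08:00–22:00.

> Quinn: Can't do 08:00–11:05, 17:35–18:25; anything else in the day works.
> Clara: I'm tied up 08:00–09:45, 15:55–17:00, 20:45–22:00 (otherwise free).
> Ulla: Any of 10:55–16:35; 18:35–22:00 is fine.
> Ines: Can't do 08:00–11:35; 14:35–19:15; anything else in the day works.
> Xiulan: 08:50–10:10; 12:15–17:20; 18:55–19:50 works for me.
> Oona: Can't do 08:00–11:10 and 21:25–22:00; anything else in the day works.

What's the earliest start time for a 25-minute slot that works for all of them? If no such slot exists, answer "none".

Quinn free: 11:05-17:35, 18:25-22:00 (invert busy blocks within the working day).
Clara free: 09:45-15:55, 17:00-20:45 (invert busy blocks within the working day).
Ulla free: 10:55-16:35, 18:35-22:00.
Ines free: 11:35-14:35, 19:15-22:00 (invert busy blocks within the working day).
Xiulan free: 08:50-10:10, 12:15-17:20, 18:55-19:50.
Oona free: 11:10-21:25 (invert busy blocks within the working day).
Quinn ∩ Clara: 11:05-15:55, 17:00-17:35, 18:25-20:45.
Quinn ∩ Clara ∩ Ulla: 11:05-15:55, 18:35-20:45.
Quinn ∩ Clara ∩ Ulla ∩ Ines: 11:35-14:35, 19:15-20:45.
Quinn ∩ Clara ∩ Ulla ∩ Ines ∩ Xiulan: 12:15-14:35, 19:15-19:50.
Quinn ∩ Clara ∩ Ulla ∩ Ines ∩ Xiulan ∩ Oona: 12:15-14:35, 19:15-19:50.
So the common availability across everyone is 12:15-14:35, 19:15-19:50.
The first common window of at least 25 minutes is 12:15-14:35, so the earliest start is 12:15.

12:15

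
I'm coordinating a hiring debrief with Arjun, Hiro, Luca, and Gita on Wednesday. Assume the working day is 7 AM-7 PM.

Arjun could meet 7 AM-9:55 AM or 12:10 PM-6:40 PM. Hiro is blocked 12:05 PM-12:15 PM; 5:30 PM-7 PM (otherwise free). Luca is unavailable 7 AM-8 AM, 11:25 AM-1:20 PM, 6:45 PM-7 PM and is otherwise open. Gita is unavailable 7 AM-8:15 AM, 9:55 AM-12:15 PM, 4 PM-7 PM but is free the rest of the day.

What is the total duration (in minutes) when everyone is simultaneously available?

Arjun free: 07:00-09:55, 12:10-18:40.
Hiro free: 07:00-12:05, 12:15-17:30 (invert busy blocks within the working day).
Luca free: 08:00-11:25, 13:20-18:45 (invert busy blocks within the working day).
Gita free: 08:15-09:55, 12:15-16:00 (invert busy blocks within the working day).
Arjun ∩ Hiro: 07:00-09:55, 12:15-17:30.
Arjun ∩ Hiro ∩ Luca: 08:00-09:55, 13:20-17:30.
Arjun ∩ Hiro ∩ Luca ∩ Gita: 08:15-09:55, 13:20-16:00.
Summing the common windows: 100 + 160 = 260 minutes.

260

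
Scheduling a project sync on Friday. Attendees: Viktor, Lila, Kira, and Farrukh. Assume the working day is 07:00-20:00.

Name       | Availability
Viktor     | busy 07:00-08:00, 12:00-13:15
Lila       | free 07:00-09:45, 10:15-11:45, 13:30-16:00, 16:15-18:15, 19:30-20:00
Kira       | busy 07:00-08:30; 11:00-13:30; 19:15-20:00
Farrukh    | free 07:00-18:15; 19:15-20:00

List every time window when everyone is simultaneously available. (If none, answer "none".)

Viktor free: 08:00-12:00, 13:15-20:00 (invert busy blocks within the working day).
Lila free: 07:00-09:45, 10:15-11:45, 13:30-16:00, 16:15-18:15, 19:30-20:00.
Kira free: 08:30-11:00, 13:30-19:15 (invert busy blocks within the working day).
Farrukh free: 07:00-18:15, 19:15-20:00.
Viktor ∩ Lila: 08:00-09:45, 10:15-11:45, 13:30-16:00, 16:15-18:15, 19:30-20:00.
Viktor ∩ Lila ∩ Kira: 08:30-09:45, 10:15-11:00, 13:30-16:00, 16:15-18:15.
Viktor ∩ Lila ∩ Kira ∩ Farrukh: 08:30-09:45, 10:15-11:00, 13:30-16:00, 16:15-18:15.

08:30-09:45, 10:15-11:00, 13:30-16:00, 16:15-18:15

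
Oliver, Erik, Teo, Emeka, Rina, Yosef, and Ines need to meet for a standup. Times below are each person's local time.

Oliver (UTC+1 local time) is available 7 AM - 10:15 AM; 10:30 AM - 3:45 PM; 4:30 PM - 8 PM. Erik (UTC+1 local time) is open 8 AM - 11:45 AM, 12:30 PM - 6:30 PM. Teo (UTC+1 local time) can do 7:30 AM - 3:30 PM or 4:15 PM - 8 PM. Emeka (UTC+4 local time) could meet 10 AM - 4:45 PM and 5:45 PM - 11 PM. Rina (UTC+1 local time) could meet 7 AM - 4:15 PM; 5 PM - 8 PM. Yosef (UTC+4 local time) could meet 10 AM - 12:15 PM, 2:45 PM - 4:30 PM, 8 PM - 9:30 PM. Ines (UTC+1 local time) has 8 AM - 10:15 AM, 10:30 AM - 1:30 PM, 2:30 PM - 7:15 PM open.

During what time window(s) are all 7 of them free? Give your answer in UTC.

07:00-08:15, 11:30-12:30, 16:00-17:30

Oliver in UTC: 06:00-09:15, 09:30-14:45, 15:30-19:00 (subtract 1h to convert from UTC+1).
Erik in UTC: 07:00-10:45, 11:30-17:30 (subtract 1h to convert from UTC+1).
Teo in UTC: 06:30-14:30, 15:15-19:00 (subtract 1h to convert from UTC+1).
Emeka in UTC: 06:00-12:45, 13:45-19:00 (subtract 4h to convert from UTC+4).
Rina in UTC: 06:00-15:15, 16:00-19:00 (subtract 1h to convert from UTC+1).
Yosef in UTC: 06:00-08:15, 10:45-12:30, 16:00-17:30 (subtract 4h to convert from UTC+4).
Ines in UTC: 07:00-09:15, 09:30-12:30, 13:30-18:15 (subtract 1h to convert from UTC+1).
Oliver ∩ Erik: 07:00-09:15, 09:30-10:45, 11:30-14:45, 15:30-17:30.
Oliver ∩ Erik ∩ Teo: 07:00-09:15, 09:30-10:45, 11:30-14:30, 15:30-17:30.
Oliver ∩ Erik ∩ Teo ∩ Emeka: 07:00-09:15, 09:30-10:45, 11:30-12:45, 13:45-14:30, 15:30-17:30.
Oliver ∩ Erik ∩ Teo ∩ Emeka ∩ Rina: 07:00-09:15, 09:30-10:45, 11:30-12:45, 13:45-14:30, 16:00-17:30.
Oliver ∩ Erik ∩ Teo ∩ Emeka ∩ Rina ∩ Yosef: 07:00-08:15, 11:30-12:30, 16:00-17:30.
Oliver ∩ Erik ∩ Teo ∩ Emeka ∩ Rina ∩ Yosef ∩ Ines: 07:00-08:15, 11:30-12:30, 16:00-17:30.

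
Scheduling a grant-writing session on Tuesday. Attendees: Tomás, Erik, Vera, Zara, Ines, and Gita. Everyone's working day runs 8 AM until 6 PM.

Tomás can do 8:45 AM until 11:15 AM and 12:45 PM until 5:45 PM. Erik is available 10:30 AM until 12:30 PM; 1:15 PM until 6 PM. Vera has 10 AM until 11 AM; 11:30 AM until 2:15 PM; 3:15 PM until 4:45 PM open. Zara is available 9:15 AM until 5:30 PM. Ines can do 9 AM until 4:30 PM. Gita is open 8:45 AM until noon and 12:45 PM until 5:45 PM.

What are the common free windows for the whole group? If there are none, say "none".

Tomás ∩ Erik: 10:30-11:15, 13:15-17:45.
Tomás ∩ Erik ∩ Vera: 10:30-11:00, 13:15-14:15, 15:15-16:45.
Tomás ∩ Erik ∩ Vera ∩ Zara: 10:30-11:00, 13:15-14:15, 15:15-16:45.
Tomás ∩ Erik ∩ Vera ∩ Zara ∩ Ines: 10:30-11:00, 13:15-14:15, 15:15-16:30.
Tomás ∩ Erik ∩ Vera ∩ Zara ∩ Ines ∩ Gita: 10:30-11:00, 13:15-14:15, 15:15-16:30.

10:30-11:00, 13:15-14:15, 15:15-16:30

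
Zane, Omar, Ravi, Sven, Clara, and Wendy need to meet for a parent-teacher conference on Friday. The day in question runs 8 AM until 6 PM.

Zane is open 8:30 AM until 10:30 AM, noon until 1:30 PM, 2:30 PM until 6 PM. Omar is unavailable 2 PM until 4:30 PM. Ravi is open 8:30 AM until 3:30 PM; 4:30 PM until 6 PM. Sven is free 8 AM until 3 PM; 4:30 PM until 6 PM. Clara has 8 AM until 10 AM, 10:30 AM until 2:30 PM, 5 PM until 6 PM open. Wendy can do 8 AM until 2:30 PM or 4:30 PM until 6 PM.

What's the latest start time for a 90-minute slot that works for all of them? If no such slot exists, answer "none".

12:00

Zane free: 08:30-10:30, 12:00-13:30, 14:30-18:00.
Omar free: 08:00-14:00, 16:30-18:00 (invert busy blocks within the working day).
Ravi free: 08:30-15:30, 16:30-18:00.
Sven free: 08:00-15:00, 16:30-18:00.
Clara free: 08:00-10:00, 10:30-14:30, 17:00-18:00.
Wendy free: 08:00-14:30, 16:30-18:00.
Zane ∩ Omar: 08:30-10:30, 12:00-13:30, 16:30-18:00.
Zane ∩ Omar ∩ Ravi: 08:30-10:30, 12:00-13:30, 16:30-18:00.
Zane ∩ Omar ∩ Ravi ∩ Sven: 08:30-10:30, 12:00-13:30, 16:30-18:00.
Zane ∩ Omar ∩ Ravi ∩ Sven ∩ Clara: 08:30-10:00, 12:00-13:30, 17:00-18:00.
Zane ∩ Omar ∩ Ravi ∩ Sven ∩ Clara ∩ Wendy: 08:30-10:00, 12:00-13:30, 17:00-18:00.
So the common availability across everyone is 08:30-10:00, 12:00-13:30, 17:00-18:00.
The last common window of at least 90 minutes is 12:00-13:30; a 90-minute meeting can start as late as 12:00 and still end by 13:30.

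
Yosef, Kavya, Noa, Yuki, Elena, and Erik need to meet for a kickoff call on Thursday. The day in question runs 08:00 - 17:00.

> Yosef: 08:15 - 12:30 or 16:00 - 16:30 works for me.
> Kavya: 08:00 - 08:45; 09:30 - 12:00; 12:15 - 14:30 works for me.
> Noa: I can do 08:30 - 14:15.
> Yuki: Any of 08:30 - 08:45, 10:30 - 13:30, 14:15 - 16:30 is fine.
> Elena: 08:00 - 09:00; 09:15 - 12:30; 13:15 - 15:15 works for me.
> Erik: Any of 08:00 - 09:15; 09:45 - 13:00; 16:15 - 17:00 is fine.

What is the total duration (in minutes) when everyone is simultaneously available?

120

Yosef ∩ Kavya: 08:15-08:45, 09:30-12:00, 12:15-12:30.
Yosef ∩ Kavya ∩ Noa: 08:30-08:45, 09:30-12:00, 12:15-12:30.
Yosef ∩ Kavya ∩ Noa ∩ Yuki: 08:30-08:45, 10:30-12:00, 12:15-12:30.
Yosef ∩ Kavya ∩ Noa ∩ Yuki ∩ Elena: 08:30-08:45, 10:30-12:00, 12:15-12:30.
Yosef ∩ Kavya ∩ Noa ∩ Yuki ∩ Elena ∩ Erik: 08:30-08:45, 10:30-12:00, 12:15-12:30.
Summing the common windows: 15 + 90 + 15 = 120 minutes.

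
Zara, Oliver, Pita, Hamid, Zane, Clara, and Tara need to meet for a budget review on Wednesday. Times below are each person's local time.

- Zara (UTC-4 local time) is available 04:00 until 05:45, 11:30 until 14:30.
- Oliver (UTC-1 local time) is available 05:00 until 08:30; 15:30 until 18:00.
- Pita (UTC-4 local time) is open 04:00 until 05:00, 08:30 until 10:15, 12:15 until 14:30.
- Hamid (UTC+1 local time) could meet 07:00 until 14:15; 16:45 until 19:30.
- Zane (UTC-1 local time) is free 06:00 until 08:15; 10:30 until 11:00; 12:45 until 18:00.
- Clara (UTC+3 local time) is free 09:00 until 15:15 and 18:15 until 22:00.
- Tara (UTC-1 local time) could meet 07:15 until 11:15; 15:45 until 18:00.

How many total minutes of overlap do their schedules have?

Zara in UTC: 08:00-09:45, 15:30-18:30 (add 4h to convert from UTC-4).
Oliver in UTC: 06:00-09:30, 16:30-19:00 (add 1h to convert from UTC-1).
Pita in UTC: 08:00-09:00, 12:30-14:15, 16:15-18:30 (add 4h to convert from UTC-4).
Hamid in UTC: 06:00-13:15, 15:45-18:30 (subtract 1h to convert from UTC+1).
Zane in UTC: 07:00-09:15, 11:30-12:00, 13:45-19:00 (add 1h to convert from UTC-1).
Clara in UTC: 06:00-12:15, 15:15-19:00 (subtract 3h to convert from UTC+3).
Tara in UTC: 08:15-12:15, 16:45-19:00 (add 1h to convert from UTC-1).
Zara ∩ Oliver: 08:00-09:30, 16:30-18:30.
Zara ∩ Oliver ∩ Pita: 08:00-09:00, 16:30-18:30.
Zara ∩ Oliver ∩ Pita ∩ Hamid: 08:00-09:00, 16:30-18:30.
Zara ∩ Oliver ∩ Pita ∩ Hamid ∩ Zane: 08:00-09:00, 16:30-18:30.
Zara ∩ Oliver ∩ Pita ∩ Hamid ∩ Zane ∩ Clara: 08:00-09:00, 16:30-18:30.
Zara ∩ Oliver ∩ Pita ∩ Hamid ∩ Zane ∩ Clara ∩ Tara: 08:15-09:00, 16:45-18:30.
Summing the common windows: 45 + 105 = 150 minutes.

150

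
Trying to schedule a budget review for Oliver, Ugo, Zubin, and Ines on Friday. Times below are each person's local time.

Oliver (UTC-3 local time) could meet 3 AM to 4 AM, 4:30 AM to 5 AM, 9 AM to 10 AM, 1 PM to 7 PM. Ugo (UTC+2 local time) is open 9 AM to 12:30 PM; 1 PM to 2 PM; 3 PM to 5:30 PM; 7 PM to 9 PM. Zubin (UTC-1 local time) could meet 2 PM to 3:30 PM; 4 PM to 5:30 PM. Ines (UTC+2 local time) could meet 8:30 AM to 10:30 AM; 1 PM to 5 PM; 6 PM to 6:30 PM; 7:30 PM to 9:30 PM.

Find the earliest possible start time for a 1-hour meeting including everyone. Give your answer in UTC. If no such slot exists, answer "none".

17:30

Oliver in UTC: 06:00-07:00, 07:30-08:00, 12:00-13:00, 16:00-22:00 (add 3h to convert from UTC-3).
Ugo in UTC: 07:00-10:30, 11:00-12:00, 13:00-15:30, 17:00-19:00 (subtract 2h to convert from UTC+2).
Zubin in UTC: 15:00-16:30, 17:00-18:30 (add 1h to convert from UTC-1).
Ines in UTC: 06:30-08:30, 11:00-15:00, 16:00-16:30, 17:30-19:30 (subtract 2h to convert from UTC+2).
Oliver ∩ Ugo: 07:30-08:00, 17:00-19:00.
Oliver ∩ Ugo ∩ Zubin: 17:00-18:30.
Oliver ∩ Ugo ∩ Zubin ∩ Ines: 17:30-18:30.
The first common window of at least 60 minutes is 17:30-18:30, so the earliest start is 17:30.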